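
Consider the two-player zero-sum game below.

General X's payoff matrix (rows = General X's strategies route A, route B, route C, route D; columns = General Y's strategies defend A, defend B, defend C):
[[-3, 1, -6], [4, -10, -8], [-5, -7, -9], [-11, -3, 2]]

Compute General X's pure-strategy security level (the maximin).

-6

The worst-case payoff for each row is route A: -6, route B: -10, route C: -9, route D: -11.
The best of these is -6.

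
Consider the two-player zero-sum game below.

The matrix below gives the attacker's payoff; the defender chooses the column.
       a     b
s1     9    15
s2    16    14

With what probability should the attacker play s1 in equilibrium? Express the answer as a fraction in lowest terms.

1/4

Row minima are 9 and 14, so the attacker's maximin is 14; column maxima are 16 and 15, so the defender's minimax is 15. These differ, so the equilibrium is in mixed strategies.
Let the attacker play s1 with probability p. The defender is indifferent when 9p + 16(1−p) = 15p + 14(1−p), giving p = 1/4.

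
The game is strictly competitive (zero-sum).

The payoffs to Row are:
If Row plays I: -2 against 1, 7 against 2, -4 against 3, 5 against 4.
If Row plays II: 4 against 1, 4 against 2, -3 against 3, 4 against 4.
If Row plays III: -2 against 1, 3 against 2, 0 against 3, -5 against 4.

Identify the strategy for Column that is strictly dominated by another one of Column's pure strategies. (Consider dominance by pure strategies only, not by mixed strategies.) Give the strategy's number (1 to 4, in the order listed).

2

Column prefers columns that give Row less. Compare 2 with 3: -4 < 7, -3 < 4, 0 < 3.
So 3 strictly dominates 2 for Column; 2 is strictly dominated.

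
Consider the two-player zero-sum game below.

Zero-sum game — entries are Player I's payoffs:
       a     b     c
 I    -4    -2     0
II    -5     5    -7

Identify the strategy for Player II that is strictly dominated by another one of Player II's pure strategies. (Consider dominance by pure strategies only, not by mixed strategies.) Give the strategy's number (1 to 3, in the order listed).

Player II prefers columns that give Player I less. Compare b with a: -4 < -2, -5 < 5.
So a strictly dominates b for Player II; b is strictly dominated.

2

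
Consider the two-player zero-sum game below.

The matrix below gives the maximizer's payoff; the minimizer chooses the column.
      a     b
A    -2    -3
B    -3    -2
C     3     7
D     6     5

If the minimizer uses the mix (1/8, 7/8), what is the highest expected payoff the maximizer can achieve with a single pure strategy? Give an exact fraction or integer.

13/2

A: (-2)·(1/8) + (-3)·(7/8) = -23/8.
B: (-3)·(1/8) + (-2)·(7/8) = -17/8.
C: (3)·(1/8) + (7)·(7/8) = 13/2.
D: (6)·(1/8) + (5)·(7/8) = 41/8.
The best pure response is C with expected payoff 13/2.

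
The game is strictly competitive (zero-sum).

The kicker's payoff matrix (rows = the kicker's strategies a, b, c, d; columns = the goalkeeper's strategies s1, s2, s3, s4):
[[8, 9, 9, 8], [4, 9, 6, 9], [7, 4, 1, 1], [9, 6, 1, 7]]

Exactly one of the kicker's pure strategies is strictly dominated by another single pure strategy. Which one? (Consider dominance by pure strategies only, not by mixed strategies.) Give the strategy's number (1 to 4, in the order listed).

Compare c with a: 8 > 7, 9 > 4, 9 > 1, 8 > 1.
So a strictly dominates c for the kicker; c is strictly dominated.

3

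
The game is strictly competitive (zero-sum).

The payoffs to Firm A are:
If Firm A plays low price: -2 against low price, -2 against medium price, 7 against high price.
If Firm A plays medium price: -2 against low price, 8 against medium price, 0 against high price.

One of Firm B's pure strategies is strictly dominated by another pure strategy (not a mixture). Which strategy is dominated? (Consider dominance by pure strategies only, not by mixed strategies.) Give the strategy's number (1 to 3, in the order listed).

3

Firm B prefers columns that give Firm A less. Compare high price with low price: -2 < 7, -2 < 0.
So low price strictly dominates high price for Firm B; high price is strictly dominated.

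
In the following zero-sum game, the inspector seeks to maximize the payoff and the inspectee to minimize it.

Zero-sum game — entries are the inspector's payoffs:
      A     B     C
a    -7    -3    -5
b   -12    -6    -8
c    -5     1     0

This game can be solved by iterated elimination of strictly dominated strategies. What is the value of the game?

-5

Row b is strictly dominated by row a (-7>-12, -3>-6, -5>-8); eliminate b.
Row a is strictly dominated by row c (-5>-7, 1>-3, 0>-5); eliminate a.
Column C is strictly dominated by A for the inspectee (-5<0); eliminate C.
Column B is strictly dominated by A for the inspectee (-5<1); eliminate B.
Only (c, A) remains, with payoff -5.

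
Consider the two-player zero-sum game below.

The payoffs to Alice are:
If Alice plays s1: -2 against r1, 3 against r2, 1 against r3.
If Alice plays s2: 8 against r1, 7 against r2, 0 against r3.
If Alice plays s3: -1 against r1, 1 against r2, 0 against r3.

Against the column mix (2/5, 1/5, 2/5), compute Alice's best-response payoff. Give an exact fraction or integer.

23/5

s1: (-2)·(2/5) + (3)·(1/5) + (1)·(2/5) = 1/5.
s2: (8)·(2/5) + (7)·(1/5) + (0)·(2/5) = 23/5.
s3: (-1)·(2/5) + (1)·(1/5) + (0)·(2/5) = -1/5.
The best pure response is s2 with expected payoff 23/5.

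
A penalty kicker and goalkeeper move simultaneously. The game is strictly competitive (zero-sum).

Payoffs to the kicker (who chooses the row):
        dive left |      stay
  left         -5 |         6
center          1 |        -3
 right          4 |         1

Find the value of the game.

Row center is strictly dominated by row right, so the kicker never plays it.
The remaining 2×2 game on (left, right) × (dive left, stay) has no saddle point. Let the kicker play left with probability p; indifference gives −5p + 4(1−p) = 6p + (1−p), so p = 3/14.
Similarly the goalkeeper's optimal q on dive left is 5/14, and the value is -5·(5/14) + (6)·(9/14) = 29/14.

29/14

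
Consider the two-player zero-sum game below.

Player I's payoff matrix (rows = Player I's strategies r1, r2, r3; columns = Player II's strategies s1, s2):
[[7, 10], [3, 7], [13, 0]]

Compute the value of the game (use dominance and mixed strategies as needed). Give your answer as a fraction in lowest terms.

Row r2 is strictly dominated by row r1, so Player I never plays it.
The remaining 2×2 game on (r1, r3) × (s1, s2) has no saddle point. Let Player I play r1 with probability p; indifference gives 7p + 13(1−p) = 10p, so p = 13/16.
Similarly Player II's optimal q on s1 is 5/8, and the value is 7·(5/8) + (10)·(3/8) = 65/8.

65/8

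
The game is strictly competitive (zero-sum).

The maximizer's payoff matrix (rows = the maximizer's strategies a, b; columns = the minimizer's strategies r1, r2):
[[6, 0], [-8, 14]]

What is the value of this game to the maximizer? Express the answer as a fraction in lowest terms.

3

Row minima are 0 and -8, so the maximizer's maximin is 0; column maxima are 6 and 14, so the minimizer's minimax is 6. These differ, so the equilibrium is in mixed strategies.
Let the maximizer play a with probability p. The minimizer is indifferent when 6p − 8(1−p) = 14(1−p), giving p = 11/14.
Let the minimizer play r1 with probability q. The maximizer is indifferent when 6q = −8q + 14(1−q), giving q = 1/2.
The value is 6·(1/2) + (0)·(1/2) = 3.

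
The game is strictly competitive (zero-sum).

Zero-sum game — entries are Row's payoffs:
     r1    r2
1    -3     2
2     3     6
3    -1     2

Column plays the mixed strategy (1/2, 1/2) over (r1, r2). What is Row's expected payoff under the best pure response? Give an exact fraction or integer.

1: (-3)·(1/2) + (2)·(1/2) = -1/2.
2: (3)·(1/2) + (6)·(1/2) = 9/2.
3: (-1)·(1/2) + (2)·(1/2) = 1/2.
The best pure response is 2 with expected payoff 9/2.

9/2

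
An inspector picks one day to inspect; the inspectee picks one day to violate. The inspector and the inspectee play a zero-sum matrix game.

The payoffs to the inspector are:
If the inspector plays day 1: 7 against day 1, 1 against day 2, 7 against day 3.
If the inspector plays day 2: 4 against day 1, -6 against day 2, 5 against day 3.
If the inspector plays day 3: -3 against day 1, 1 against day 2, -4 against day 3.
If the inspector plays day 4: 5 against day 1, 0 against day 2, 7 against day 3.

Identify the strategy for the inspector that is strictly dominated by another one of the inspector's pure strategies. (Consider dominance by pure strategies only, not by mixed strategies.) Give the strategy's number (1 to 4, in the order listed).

2

Compare day 2 with day 1: 7 > 4, 1 > -6, 7 > 5.
So day 1 strictly dominates day 2 for the inspector; day 2 is strictly dominated.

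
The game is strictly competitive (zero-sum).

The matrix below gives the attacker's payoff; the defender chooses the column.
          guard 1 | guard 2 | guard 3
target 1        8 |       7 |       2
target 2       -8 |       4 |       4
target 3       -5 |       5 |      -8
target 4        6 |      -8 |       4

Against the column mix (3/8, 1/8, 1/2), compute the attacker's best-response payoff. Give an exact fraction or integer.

39/8

target 1: (8)·(3/8) + (7)·(1/8) + (2)·(1/2) = 39/8.
target 2: (-8)·(3/8) + (4)·(1/8) + (4)·(1/2) = -1/2.
target 3: (-5)·(3/8) + (5)·(1/8) + (-8)·(1/2) = -21/4.
target 4: (6)·(3/8) + (-8)·(1/8) + (4)·(1/2) = 13/4.
The best pure response is target 1 with expected payoff 39/8.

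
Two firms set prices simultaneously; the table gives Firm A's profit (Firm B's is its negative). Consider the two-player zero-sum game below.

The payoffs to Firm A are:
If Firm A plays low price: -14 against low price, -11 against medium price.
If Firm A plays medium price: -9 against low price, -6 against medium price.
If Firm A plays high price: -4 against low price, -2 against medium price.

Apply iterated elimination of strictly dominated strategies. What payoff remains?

Row low price is strictly dominated by row medium price (-9>-14, -6>-11); eliminate low price.
Column medium price is strictly dominated by low price for Firm B (-9<-6, -4<-2); eliminate medium price.
Row medium price is strictly dominated by row high price (-4>-9); eliminate medium price.
Only (high price, low price) remains, with payoff -4.

-4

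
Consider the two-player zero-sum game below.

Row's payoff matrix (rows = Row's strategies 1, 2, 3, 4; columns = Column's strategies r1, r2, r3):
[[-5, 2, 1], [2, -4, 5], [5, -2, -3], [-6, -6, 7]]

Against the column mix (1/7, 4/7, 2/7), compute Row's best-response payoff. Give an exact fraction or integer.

1: (-5)·(1/7) + (2)·(4/7) + (1)·(2/7) = 5/7.
2: (2)·(1/7) + (-4)·(4/7) + (5)·(2/7) = -4/7.
3: (5)·(1/7) + (-2)·(4/7) + (-3)·(2/7) = -9/7.
4: (-6)·(1/7) + (-6)·(4/7) + (7)·(2/7) = -16/7.
The best pure response is 1 with expected payoff 5/7.

5/7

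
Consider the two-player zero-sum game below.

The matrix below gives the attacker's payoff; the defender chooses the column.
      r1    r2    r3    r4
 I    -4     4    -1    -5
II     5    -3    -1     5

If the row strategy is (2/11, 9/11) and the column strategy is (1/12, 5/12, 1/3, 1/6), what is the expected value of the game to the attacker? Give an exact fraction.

-8/33

Against (1/12, 5/12, 1/3, 1/6), each row's expected payoff is I: 1/6; II: -1/3.
Taking the (2/11, 9/11)-weighted average: (2/11)·(1/6) + (9/11)·(-1/3) = -8/33.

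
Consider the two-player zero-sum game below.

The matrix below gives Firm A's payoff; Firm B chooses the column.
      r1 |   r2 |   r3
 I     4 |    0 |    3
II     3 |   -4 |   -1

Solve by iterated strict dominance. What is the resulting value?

0

Row II is strictly dominated by row I (4>3, 0>-4, 3>-1); eliminate II.
Column r1 is strictly dominated by r2 for Firm B (0<4); eliminate r1.
Column r3 is strictly dominated by r2 for Firm B (0<3); eliminate r3.
Only (I, r2) remains, with payoff 0.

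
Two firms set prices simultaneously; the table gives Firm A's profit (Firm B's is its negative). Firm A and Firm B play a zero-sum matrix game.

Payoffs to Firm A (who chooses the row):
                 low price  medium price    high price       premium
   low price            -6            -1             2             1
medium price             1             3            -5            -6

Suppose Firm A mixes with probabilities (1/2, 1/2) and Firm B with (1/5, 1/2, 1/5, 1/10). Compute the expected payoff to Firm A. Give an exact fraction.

Against (1/5, 1/2, 1/5, 1/10), each row's expected payoff is low price: -6/5; medium price: 1/10.
Taking the (1/2, 1/2)-weighted average: (1/2)·(-6/5) + (1/2)·(1/10) = -11/20.

-11/20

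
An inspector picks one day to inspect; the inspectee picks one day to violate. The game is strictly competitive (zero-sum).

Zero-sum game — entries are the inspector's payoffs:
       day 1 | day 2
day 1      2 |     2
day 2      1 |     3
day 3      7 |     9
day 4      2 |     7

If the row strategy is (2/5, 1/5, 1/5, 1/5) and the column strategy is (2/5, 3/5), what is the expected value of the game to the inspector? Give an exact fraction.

Against (2/5, 3/5), each row's expected payoff is day 1: 2; day 2: 11/5; day 3: 41/5; day 4: 5.
Taking the (2/5, 1/5, 1/5, 1/5)-weighted average: (2/5)·(2) + (1/5)·(11/5) + (1/5)·(41/5) + (1/5)·(5) = 97/25.

97/25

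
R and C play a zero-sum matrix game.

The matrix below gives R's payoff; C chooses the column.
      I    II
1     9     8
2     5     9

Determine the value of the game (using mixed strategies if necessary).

Row minima are 8 and 5, so R's maximin is 8; column maxima are 9 and 9, so C's minimax is 9. These differ, so the equilibrium is in mixed strategies.
Let R play 1 with probability p. C is indifferent when 9p + 5(1−p) = 8p + 9(1−p), giving p = 4/5.
Let C play I with probability q. R is indifferent when 9q + 8(1−q) = 5q + 9(1−q), giving q = 1/5.
The value is 9·(1/5) + (8)·(4/5) = 41/5.

41/5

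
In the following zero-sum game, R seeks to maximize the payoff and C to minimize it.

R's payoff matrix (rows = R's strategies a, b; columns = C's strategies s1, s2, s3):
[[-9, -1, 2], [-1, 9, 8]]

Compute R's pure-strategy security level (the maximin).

The worst-case payoff for each row is a: -9, b: -1.
The best of these is -1.

-1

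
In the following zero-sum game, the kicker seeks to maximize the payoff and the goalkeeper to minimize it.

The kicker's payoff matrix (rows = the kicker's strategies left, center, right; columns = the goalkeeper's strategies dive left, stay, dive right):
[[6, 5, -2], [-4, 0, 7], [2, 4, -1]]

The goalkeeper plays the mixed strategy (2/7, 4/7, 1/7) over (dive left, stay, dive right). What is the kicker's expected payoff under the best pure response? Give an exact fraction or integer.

30/7

left: (6)·(2/7) + (5)·(4/7) + (-2)·(1/7) = 30/7.
center: (-4)·(2/7) + (0)·(4/7) + (7)·(1/7) = -1/7.
right: (2)·(2/7) + (4)·(4/7) + (-1)·(1/7) = 19/7.
The best pure response is left with expected payoff 30/7.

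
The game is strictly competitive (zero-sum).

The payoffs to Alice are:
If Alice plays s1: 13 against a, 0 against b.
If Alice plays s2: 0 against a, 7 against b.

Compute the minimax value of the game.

Row minima are 0 and 0, so Alice's maximin is 0; column maxima are 13 and 7, so Bob's minimax is 7. These differ, so the equilibrium is in mixed strategies.
Let Alice play s1 with probability p. Bob is indifferent when 13p = 7(1−p), giving p = 7/20.
Let Bob play a with probability q. Alice is indifferent when 13q = 7(1−q), giving q = 7/20.
The value is 13·(7/20) + (0)·(13/20) = 91/20.

91/20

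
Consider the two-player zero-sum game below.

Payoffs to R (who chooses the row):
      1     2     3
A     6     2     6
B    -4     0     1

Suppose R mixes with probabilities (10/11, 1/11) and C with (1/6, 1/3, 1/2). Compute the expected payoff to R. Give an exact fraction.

93/22

Against (1/6, 1/3, 1/2), each row's expected payoff is A: 14/3; B: -1/6.
Taking the (10/11, 1/11)-weighted average: (10/11)·(14/3) + (1/11)·(-1/6) = 93/22.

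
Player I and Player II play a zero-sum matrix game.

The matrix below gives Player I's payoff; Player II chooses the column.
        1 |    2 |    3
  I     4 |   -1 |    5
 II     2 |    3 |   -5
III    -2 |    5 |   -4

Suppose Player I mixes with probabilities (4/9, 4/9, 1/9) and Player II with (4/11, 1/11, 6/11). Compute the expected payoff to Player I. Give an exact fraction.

7/9

Against (4/11, 1/11, 6/11), each row's expected payoff is I: 45/11; II: -19/11; III: -27/11.
Taking the (4/9, 4/9, 1/9)-weighted average: (4/9)·(45/11) + (4/9)·(-19/11) + (1/9)·(-27/11) = 7/9.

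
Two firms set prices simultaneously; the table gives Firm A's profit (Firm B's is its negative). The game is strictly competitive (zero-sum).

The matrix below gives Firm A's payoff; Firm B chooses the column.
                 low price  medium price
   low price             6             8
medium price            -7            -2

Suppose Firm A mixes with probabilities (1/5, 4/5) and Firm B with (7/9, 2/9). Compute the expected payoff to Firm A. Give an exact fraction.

Against (7/9, 2/9), each row's expected payoff is low price: 58/9; medium price: -53/9.
Taking the (1/5, 4/5)-weighted average: (1/5)·(58/9) + (4/5)·(-53/9) = -154/45.

-154/45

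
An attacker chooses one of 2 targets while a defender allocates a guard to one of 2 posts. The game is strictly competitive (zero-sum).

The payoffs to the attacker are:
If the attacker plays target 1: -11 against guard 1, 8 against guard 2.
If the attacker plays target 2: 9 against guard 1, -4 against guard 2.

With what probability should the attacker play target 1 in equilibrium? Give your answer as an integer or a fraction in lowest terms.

13/32

Row minima are -11 and -4, so the attacker's maximin is -4; column maxima are 9 and 8, so the defender's minimax is 8. These differ, so the equilibrium is in mixed strategies.
Let the attacker play target 1 with probability p. The defender is indifferent when −11p + 9(1−p) = 8p − 4(1−p), giving p = 13/32.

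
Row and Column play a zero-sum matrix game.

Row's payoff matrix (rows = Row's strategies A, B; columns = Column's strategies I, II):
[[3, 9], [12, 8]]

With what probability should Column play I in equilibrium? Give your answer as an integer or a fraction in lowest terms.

1/10

Row minima are 3 and 8, so Row's maximin is 8; column maxima are 12 and 9, so Column's minimax is 9. These differ, so the equilibrium is in mixed strategies.
Let Column play I with probability q. Row is indifferent when 3q + 9(1−q) = 12q + 8(1−q), giving q = 1/10.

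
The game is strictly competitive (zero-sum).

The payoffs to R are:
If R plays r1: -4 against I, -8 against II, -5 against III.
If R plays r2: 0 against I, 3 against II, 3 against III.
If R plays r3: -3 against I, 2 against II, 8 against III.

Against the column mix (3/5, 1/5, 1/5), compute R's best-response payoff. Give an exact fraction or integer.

r1: (-4)·(3/5) + (-8)·(1/5) + (-5)·(1/5) = -5.
r2: (0)·(3/5) + (3)·(1/5) + (3)·(1/5) = 6/5.
r3: (-3)·(3/5) + (2)·(1/5) + (8)·(1/5) = 1/5.
The best pure response is r2 with expected payoff 6/5.

6/5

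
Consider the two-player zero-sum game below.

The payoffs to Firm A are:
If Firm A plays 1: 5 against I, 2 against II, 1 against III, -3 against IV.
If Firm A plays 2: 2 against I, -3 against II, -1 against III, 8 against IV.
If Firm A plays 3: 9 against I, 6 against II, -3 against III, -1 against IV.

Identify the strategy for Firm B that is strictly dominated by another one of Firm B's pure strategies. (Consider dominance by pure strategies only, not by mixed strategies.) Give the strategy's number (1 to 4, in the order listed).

1

Firm B prefers columns that give Firm A less. Compare I with II: 2 < 5, -3 < 2, 6 < 9.
So II strictly dominates I for Firm B; I is strictly dominated.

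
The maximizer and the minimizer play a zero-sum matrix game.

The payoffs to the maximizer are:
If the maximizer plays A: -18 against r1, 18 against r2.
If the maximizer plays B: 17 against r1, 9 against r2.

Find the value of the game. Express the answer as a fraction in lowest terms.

Row minima are -18 and 9, so the maximizer's maximin is 9; column maxima are 17 and 18, so the minimizer's minimax is 17. These differ, so the equilibrium is in mixed strategies.
Let the maximizer play A with probability p. The minimizer is indifferent when −18p + 17(1−p) = 18p + 9(1−p), giving p = 2/11.
Let the minimizer play r1 with probability q. The maximizer is indifferent when −18q + 18(1−q) = 17q + 9(1−q), giving q = 9/44.
The value is -18·(9/44) + (18)·(35/44) = 117/11.

117/11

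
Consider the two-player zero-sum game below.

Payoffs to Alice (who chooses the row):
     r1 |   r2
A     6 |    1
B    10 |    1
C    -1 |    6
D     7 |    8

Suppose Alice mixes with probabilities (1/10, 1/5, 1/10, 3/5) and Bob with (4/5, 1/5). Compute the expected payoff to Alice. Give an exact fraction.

13/2

Against (4/5, 1/5), each row's expected payoff is A: 5; B: 41/5; C: 2/5; D: 36/5.
Taking the (1/10, 1/5, 1/10, 3/5)-weighted average: (1/10)·(5) + (1/5)·(41/5) + (1/10)·(2/5) + (3/5)·(36/5) = 13/2.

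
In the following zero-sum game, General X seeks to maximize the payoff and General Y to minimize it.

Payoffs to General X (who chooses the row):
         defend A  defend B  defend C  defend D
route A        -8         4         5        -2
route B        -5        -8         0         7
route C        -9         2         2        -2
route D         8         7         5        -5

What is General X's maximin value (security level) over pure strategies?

-5

The worst-case payoff for each row is route A: -8, route B: -8, route C: -9, route D: -5.
The best of these is -5.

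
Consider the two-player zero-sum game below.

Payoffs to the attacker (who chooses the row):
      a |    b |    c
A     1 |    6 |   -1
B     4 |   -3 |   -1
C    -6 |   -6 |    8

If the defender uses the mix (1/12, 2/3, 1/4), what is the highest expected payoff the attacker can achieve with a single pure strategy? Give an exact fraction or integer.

23/6

A: (1)·(1/12) + (6)·(2/3) + (-1)·(1/4) = 23/6.
B: (4)·(1/12) + (-3)·(2/3) + (-1)·(1/4) = -23/12.
C: (-6)·(1/12) + (-6)·(2/3) + (8)·(1/4) = -5/2.
The best pure response is A with expected payoff 23/6.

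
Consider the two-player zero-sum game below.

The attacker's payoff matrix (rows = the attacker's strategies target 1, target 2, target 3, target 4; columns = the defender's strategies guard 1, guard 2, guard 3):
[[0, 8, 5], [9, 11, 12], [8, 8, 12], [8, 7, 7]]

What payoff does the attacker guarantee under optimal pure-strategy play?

Row minima: 0, 9, 8, 7 → the attacker's maximin is 9.
Column maxima: 9, 11, 12 → the defender's minimax is 9.
They coincide at (target 2, guard 1), so the value is 9.

9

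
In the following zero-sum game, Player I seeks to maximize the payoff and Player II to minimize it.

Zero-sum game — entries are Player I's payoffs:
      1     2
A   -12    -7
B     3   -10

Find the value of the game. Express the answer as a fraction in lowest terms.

-47/6

Row minima are -12 and -10, so Player I's maximin is -10; column maxima are 3 and -7, so Player II's minimax is -7. These differ, so the equilibrium is in mixed strategies.
Let Player I play A with probability p. Player II is indifferent when −12p + 3(1−p) = −7p − 10(1−p), giving p = 13/18.
Let Player II play 1 with probability q. Player I is indifferent when −12q − 7(1−q) = 3q − 10(1−q), giving q = 1/6.
The value is -12·(1/6) + (-7)·(5/6) = -47/6.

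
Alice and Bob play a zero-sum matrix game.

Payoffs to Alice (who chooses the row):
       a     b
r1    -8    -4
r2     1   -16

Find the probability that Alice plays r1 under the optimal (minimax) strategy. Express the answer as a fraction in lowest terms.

17/21

Row minima are -8 and -16, so Alice's maximin is -8; column maxima are 1 and -4, so Bob's minimax is -4. These differ, so the equilibrium is in mixed strategies.
Let Alice play r1 with probability p. Bob is indifferent when −8p + (1−p) = −4p − 16(1−p), giving p = 17/21.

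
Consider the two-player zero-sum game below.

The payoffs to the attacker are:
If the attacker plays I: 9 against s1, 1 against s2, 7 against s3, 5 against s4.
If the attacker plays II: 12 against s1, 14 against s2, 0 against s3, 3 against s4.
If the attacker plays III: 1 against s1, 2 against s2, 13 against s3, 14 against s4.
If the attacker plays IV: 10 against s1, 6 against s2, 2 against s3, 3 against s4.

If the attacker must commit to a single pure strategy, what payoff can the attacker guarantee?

The worst-case payoff for each row is I: 1, II: 0, III: 1, IV: 2.
The best of these is 2.

2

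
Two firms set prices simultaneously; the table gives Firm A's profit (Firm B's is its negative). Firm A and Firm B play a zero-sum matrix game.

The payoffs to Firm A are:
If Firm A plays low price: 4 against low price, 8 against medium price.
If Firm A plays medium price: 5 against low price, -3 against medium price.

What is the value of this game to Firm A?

Row minima are 4 and -3, so Firm A's maximin is 4; column maxima are 5 and 8, so Firm B's minimax is 5. These differ, so the equilibrium is in mixed strategies.
Let Firm A play low price with probability p. Firm B is indifferent when 4p + 5(1−p) = 8p − 3(1−p), giving p = 2/3.
Let Firm B play low price with probability q. Firm A is indifferent when 4q + 8(1−q) = 5q − 3(1−q), giving q = 11/12.
The value is 4·(11/12) + (8)·(1/12) = 13/3.

13/3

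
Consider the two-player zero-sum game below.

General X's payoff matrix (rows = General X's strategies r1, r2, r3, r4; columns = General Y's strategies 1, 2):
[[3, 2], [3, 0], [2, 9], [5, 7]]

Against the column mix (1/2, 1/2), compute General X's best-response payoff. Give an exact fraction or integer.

r1: (3)·(1/2) + (2)·(1/2) = 5/2.
r2: (3)·(1/2) + (0)·(1/2) = 3/2.
r3: (2)·(1/2) + (9)·(1/2) = 11/2.
r4: (5)·(1/2) + (7)·(1/2) = 6.
The best pure response is r4 with expected payoff 6.

6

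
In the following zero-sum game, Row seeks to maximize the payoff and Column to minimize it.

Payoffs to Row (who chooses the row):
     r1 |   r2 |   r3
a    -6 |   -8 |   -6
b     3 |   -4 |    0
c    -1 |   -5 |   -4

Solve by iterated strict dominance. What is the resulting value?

-4

Row c is strictly dominated by row b (3>-1, -4>-5, 0>-4); eliminate c.
Column r3 is strictly dominated by r2 for Column (-8<-6, -4<0); eliminate r3.
Row a is strictly dominated by row b (3>-6, -4>-8); eliminate a.
Column r1 is strictly dominated by r2 for Column (-4<3); eliminate r1.
Only (b, r2) remains, with payoff -4.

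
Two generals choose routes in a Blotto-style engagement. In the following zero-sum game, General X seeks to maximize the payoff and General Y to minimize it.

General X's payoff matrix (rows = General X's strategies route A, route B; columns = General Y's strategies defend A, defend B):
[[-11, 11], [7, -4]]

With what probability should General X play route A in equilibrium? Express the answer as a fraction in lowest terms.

1/3

Row minima are -11 and -4, so General X's maximin is -4; column maxima are 7 and 11, so General Y's minimax is 7. These differ, so the equilibrium is in mixed strategies.
Let General X play route A with probability p. General Y is indifferent when −11p + 7(1−p) = 11p − 4(1−p), giving p = 1/3.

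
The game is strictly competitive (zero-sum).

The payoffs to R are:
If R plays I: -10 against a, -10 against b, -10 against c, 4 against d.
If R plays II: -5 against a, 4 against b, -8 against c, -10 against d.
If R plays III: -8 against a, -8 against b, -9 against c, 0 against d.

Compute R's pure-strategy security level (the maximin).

The worst-case payoff for each row is I: -10, II: -10, III: -9.
The best of these is -9.

-9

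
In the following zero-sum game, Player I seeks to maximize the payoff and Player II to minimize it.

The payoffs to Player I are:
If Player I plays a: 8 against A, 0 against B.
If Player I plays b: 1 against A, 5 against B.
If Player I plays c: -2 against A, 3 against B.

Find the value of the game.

Row c is strictly dominated by row b, so Player I never plays it.
The remaining 2×2 game on (a, b) × (A, B) has no saddle point. Let Player I play a with probability p; indifference gives 8p + (1−p) = 5(1−p), so p = 1/3.
Similarly Player II's optimal q on A is 5/12, and the value is 8·(5/12) + (0)·(7/12) = 10/3.

10/3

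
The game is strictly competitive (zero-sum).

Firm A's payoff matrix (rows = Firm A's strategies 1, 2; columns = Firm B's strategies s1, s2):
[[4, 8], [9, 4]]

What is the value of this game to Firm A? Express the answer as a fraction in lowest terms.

Row minima are 4 and 4, so Firm A's maximin is 4; column maxima are 9 and 8, so Firm B's minimax is 8. These differ, so the equilibrium is in mixed strategies.
Let Firm A play 1 with probability p. Firm B is indifferent when 4p + 9(1−p) = 8p + 4(1−p), giving p = 5/9.
Let Firm B play s1 with probability q. Firm A is indifferent when 4q + 8(1−q) = 9q + 4(1−q), giving q = 4/9.
The value is 4·(4/9) + (8)·(5/9) = 56/9.

56/9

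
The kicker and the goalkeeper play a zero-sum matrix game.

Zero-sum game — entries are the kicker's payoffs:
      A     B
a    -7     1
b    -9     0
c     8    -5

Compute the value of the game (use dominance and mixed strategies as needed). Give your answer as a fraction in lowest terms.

Row b is strictly dominated by row a, so the kicker never plays it.
The remaining 2×2 game on (a, c) × (A, B) has no saddle point. Let the kicker play a with probability p; indifference gives −7p + 8(1−p) = p − 5(1−p), so p = 13/21.
Similarly the goalkeeper's optimal q on A is 2/7, and the value is -7·(2/7) + (1)·(5/7) = -9/7.

-9/7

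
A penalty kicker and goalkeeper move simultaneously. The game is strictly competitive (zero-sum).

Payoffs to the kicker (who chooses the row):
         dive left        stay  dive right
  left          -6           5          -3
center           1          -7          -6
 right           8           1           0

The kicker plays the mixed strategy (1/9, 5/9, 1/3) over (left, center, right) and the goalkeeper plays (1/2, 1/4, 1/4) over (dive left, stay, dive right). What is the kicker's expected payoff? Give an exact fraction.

-7/18

Against (1/2, 1/4, 1/4), each row's expected payoff is left: -5/2; center: -11/4; right: 17/4.
Taking the (1/9, 5/9, 1/3)-weighted average: (1/9)·(-5/2) + (5/9)·(-11/4) + (1/3)·(17/4) = -7/18.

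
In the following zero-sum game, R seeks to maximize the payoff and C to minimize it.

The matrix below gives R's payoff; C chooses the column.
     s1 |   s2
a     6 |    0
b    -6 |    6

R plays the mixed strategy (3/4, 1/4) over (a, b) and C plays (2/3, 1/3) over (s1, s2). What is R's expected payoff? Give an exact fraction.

5/2

Against (2/3, 1/3), each row's expected payoff is a: 4; b: -2.
Taking the (3/4, 1/4)-weighted average: (3/4)·(4) + (1/4)·(-2) = 5/2.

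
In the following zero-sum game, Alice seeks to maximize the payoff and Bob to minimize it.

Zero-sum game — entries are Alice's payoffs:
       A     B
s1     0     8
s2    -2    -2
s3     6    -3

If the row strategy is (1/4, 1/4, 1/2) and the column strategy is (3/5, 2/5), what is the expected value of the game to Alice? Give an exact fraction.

Against (3/5, 2/5), each row's expected payoff is s1: 16/5; s2: -2; s3: 12/5.
Taking the (1/4, 1/4, 1/2)-weighted average: (1/4)·(16/5) + (1/4)·(-2) + (1/2)·(12/5) = 3/2.

3/2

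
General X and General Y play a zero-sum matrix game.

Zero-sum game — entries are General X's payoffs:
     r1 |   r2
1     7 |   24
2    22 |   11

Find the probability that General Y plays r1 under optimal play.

13/28

Row minima are 7 and 11, so General X's maximin is 11; column maxima are 22 and 24, so General Y's minimax is 22. These differ, so the equilibrium is in mixed strategies.
Let General Y play r1 with probability q. General X is indifferent when 7q + 24(1−q) = 22q + 11(1−q), giving q = 13/28.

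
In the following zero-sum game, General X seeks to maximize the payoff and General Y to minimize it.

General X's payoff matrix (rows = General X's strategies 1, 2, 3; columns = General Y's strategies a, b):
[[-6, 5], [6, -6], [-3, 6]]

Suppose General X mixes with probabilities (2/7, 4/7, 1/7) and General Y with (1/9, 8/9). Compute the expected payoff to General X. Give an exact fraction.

-55/63

Against (1/9, 8/9), each row's expected payoff is 1: 34/9; 2: -14/3; 3: 5.
Taking the (2/7, 4/7, 1/7)-weighted average: (2/7)·(34/9) + (4/7)·(-14/3) + (1/7)·(5) = -55/63.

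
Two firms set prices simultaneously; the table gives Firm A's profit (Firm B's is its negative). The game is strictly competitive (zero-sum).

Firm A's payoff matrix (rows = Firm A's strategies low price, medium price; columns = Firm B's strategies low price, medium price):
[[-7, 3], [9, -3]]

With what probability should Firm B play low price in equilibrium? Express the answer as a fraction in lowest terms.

Row minima are -7 and -3, so Firm A's maximin is -3; column maxima are 9 and 3, so Firm B's minimax is 3. These differ, so the equilibrium is in mixed strategies.
Let Firm B play low price with probability q. Firm A is indifferent when −7q + 3(1−q) = 9q − 3(1−q), giving q = 3/11.

3/11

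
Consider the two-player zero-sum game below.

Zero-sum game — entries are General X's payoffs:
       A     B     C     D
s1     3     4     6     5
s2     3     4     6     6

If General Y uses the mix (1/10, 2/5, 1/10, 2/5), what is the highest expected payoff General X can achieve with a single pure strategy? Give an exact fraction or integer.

s1: (3)·(1/10) + (4)·(2/5) + (6)·(1/10) + (5)·(2/5) = 9/2.
s2: (3)·(1/10) + (4)·(2/5) + (6)·(1/10) + (6)·(2/5) = 49/10.
The best pure response is s2 with expected payoff 49/10.

49/10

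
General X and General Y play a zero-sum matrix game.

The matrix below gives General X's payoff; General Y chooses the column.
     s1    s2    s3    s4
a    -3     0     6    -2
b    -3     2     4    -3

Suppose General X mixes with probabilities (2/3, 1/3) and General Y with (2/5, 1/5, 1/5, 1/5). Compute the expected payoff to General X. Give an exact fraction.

Against (2/5, 1/5, 1/5, 1/5), each row's expected payoff is a: -2/5; b: -3/5.
Taking the (2/3, 1/3)-weighted average: (2/3)·(-2/5) + (1/3)·(-3/5) = -7/15.

-7/15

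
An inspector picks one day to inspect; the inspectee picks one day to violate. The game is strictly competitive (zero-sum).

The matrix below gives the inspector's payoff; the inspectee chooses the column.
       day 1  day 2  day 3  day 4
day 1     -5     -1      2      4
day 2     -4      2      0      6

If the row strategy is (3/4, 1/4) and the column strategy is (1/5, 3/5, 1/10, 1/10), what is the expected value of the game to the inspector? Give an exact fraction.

-1/2

Against (1/5, 3/5, 1/10, 1/10), each row's expected payoff is day 1: -1; day 2: 1.
Taking the (3/4, 1/4)-weighted average: (3/4)·(-1) + (1/4)·(1) = -1/2.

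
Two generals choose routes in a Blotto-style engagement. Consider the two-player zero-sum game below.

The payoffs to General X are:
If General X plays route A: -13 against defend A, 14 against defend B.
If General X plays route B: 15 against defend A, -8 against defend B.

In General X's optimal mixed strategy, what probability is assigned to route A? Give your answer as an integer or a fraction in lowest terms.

Row minima are -13 and -8, so General X's maximin is -8; column maxima are 15 and 14, so General Y's minimax is 14. These differ, so the equilibrium is in mixed strategies.
Let General X play route A with probability p. General Y is indifferent when −13p + 15(1−p) = 14p − 8(1−p), giving p = 23/50.

23/50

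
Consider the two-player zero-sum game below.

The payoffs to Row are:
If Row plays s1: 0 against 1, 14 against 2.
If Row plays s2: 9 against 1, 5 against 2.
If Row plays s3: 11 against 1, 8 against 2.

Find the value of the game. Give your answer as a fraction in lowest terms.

154/17

Row s2 is strictly dominated by row s3, so Row never plays it.
The remaining 2×2 game on (s1, s3) × (1, 2) has no saddle point. Let Row play s1 with probability p; indifference gives 11(1−p) = 14p + 8(1−p), so p = 3/17.
Similarly Column's optimal q on 1 is 6/17, and the value is 0·(6/17) + (14)·(11/17) = 154/17.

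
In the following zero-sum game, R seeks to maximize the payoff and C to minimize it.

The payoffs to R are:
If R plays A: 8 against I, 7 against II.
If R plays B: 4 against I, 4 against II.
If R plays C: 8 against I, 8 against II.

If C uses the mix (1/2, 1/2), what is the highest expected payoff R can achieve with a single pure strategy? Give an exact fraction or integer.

8

A: (8)·(1/2) + (7)·(1/2) = 15/2.
B: (4)·(1/2) + (4)·(1/2) = 4.
C: (8)·(1/2) + (8)·(1/2) = 8.
The best pure response is C with expected payoff 8.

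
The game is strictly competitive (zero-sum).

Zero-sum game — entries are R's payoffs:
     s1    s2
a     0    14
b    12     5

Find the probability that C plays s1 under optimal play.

3/7

Row minima are 0 and 5, so R's maximin is 5; column maxima are 12 and 14, so C's minimax is 12. These differ, so the equilibrium is in mixed strategies.
Let C play s1 with probability q. R is indifferent when 14(1−q) = 12q + 5(1−q), giving q = 3/7.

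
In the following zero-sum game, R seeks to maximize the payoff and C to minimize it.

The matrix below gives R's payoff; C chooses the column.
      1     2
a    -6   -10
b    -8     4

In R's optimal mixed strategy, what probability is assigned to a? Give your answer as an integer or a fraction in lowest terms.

Row minima are -10 and -8, so R's maximin is -8; column maxima are -6 and 4, so C's minimax is -6. These differ, so the equilibrium is in mixed strategies.
Let R play a with probability p. C is indifferent when −6p − 8(1−p) = −10p + 4(1−p), giving p = 3/4.

3/4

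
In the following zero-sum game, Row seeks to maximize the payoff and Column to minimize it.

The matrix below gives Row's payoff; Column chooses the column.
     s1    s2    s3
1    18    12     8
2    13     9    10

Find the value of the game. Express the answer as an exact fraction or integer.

Column s1 is strictly dominated by s2 for Column (it gives Row more in every row).
The remaining 2×2 game on (1, 2) × (s2, s3) has no saddle point. Let Row play 1 with probability p; indifference gives 12p + 9(1−p) = 8p + 10(1−p), so p = 1/5.
Similarly Column's optimal q on s2 is 2/5, and the value is 12·(2/5) + (8)·(3/5) = 48/5.

48/5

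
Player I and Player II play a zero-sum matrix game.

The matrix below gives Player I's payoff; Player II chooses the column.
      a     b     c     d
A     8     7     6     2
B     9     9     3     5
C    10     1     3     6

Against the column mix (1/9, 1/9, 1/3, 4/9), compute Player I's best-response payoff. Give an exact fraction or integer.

A: (8)·(1/9) + (7)·(1/9) + (6)·(1/3) + (2)·(4/9) = 41/9.
B: (9)·(1/9) + (9)·(1/9) + (3)·(1/3) + (5)·(4/9) = 47/9.
C: (10)·(1/9) + (1)·(1/9) + (3)·(1/3) + (6)·(4/9) = 44/9.
The best pure response is B with expected payoff 47/9.

47/9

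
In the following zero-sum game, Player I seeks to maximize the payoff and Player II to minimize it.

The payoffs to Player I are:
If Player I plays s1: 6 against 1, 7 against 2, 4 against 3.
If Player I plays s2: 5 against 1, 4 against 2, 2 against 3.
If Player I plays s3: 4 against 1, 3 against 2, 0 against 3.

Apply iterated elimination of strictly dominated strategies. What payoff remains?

Row s3 is strictly dominated by row s1 (6>4, 7>3, 4>0); eliminate s3.
Row s2 is strictly dominated by row s1 (6>5, 7>4, 4>2); eliminate s2.
Column 2 is strictly dominated by 1 for Player II (6<7); eliminate 2.
Column 1 is strictly dominated by 3 for Player II (4<6); eliminate 1.
Only (s1, 3) remains, with payoff 4.

4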